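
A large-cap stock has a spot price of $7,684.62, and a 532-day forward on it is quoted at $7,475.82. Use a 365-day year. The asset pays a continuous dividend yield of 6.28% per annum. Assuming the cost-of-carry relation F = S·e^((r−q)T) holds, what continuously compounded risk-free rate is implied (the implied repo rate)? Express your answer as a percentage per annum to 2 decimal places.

4.39%

From F = S·e^((r−q)T): (r − q) = ln(F/S)/T
ln(7475.82/7684.62) = ln(0.972829) = -0.027547
(r − q) = -0.027547 / (532/365) = -0.018900
r = ln(F/S)/T + q = -0.018900 + 0.0628 = 0.043900
r = 4.39%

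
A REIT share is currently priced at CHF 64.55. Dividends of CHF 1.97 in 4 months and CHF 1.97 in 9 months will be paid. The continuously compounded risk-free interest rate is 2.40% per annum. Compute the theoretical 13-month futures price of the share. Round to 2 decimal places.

PV(dividends) I = 1.97·e^(−0.0240·4/12) + 1.97·e^(−0.0240·9/12)
I = 1.9543 + 1.9349 = 3.8892
F = (S − I)·e^(rT) = (64.55 − 3.8892) · e^(0.0240·13/12)
= 60.6608 · e^0.026000 = 60.6608 × 1.026341 = CHF 62.26

CHF 62.26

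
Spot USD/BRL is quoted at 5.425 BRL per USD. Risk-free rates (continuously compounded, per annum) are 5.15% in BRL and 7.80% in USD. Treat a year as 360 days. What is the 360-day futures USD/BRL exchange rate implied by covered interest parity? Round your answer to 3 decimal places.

F = S·e^((r_BRL − r_USD)T) = 5.425 · e^((0.0515 − 0.0780) × 360/360)
= 5.425 · e^-0.026500 = 5.425 × 0.973848
F = 5.283 BRL per USD

5.283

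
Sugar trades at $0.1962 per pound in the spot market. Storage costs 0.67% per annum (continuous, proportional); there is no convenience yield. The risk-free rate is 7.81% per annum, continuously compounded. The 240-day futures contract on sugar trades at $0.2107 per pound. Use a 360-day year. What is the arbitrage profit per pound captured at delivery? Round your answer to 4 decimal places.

$0.0031 per pound

Fair futures: F* = S·e^(carry·T), with carry = (r + u) = 0.0781 + 0.0067 = 0.0848
F* = 0.1962 · e^(0.0848 × 240/360) = 0.1962 · e^0.056533 = 0.1962 × 1.058162 = $0.2076
Market $0.2107 > fair $0.2076: forward overpriced → cash-and-carry (buy spot, short the forward).
At maturity, profit = |F_mkt − F*| = |0.2107 − 0.2076| = $0.0031 per pound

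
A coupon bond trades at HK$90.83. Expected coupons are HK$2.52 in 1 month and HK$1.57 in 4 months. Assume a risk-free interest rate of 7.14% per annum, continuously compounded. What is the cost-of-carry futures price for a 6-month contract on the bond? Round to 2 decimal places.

PV(coupons) I = 2.52·e^(−0.0714·1/12) + 1.57·e^(−0.0714·4/12)
I = 2.5051 + 1.5331 = 4.0382
F = (S − I)·e^(rT) = (90.83 − 4.0382) · e^(0.0714·6/12)
= 86.7918 · e^0.035700 = 86.7918 × 1.036345 = HK$89.95

HK$89.95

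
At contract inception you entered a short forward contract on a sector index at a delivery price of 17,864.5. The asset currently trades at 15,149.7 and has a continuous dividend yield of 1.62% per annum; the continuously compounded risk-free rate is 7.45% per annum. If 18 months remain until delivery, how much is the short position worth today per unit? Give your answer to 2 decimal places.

1189.65

Current fair forward for the remaining 18 months: F = S·e^((r − q)·T), (r − q) = 0.0745 − 0.0162 = 0.0583
F = 15149.7 · e^(0.0583 × 18/12) = 15149.7 × 1.09138769 = 16534.1961
Value of long forward = (F − K)·e^(−rT) = (16534.1961 − 17864.5) · e^(−0.0745·18/12)
= -1330.3039 × 0.89426780 = -1189.65
Short position value = −(long value) = 1189.65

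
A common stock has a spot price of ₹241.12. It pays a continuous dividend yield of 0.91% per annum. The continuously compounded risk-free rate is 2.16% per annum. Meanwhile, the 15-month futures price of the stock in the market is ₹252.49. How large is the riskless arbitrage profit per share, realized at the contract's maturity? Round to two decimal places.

Fair futures: F* = S·e^(carry·T), with carry = (r − q) = 0.0216 − 0.0091 = 0.0125
F* = 241.12 · e^(0.0125 × 15/12) = 241.12 · e^0.015625 = 241.12 × 1.015748 = ₹244.9172
Market ₹252.49 > fair ₹244.9172: forward overpriced → cash-and-carry (buy spot, short the forward).
At maturity, profit = |F_mkt − F*| = |252.49 − 244.9172| = ₹7.57 per share

₹7.57 per share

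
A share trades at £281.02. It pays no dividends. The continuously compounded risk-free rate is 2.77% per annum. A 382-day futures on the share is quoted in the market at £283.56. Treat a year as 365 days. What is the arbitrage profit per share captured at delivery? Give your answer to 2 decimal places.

Fair futures: F* = S·e^(carry·T), with carry = r = 0.0277
F* = 281.02 · e^(0.0277 × 382/365) = 281.02 · e^0.028990 = 281.02 × 1.029414 = £289.2859
Market £283.56 < fair £289.2859: forward underpriced → reverse cash-and-carry (short spot, go long the forward).
At maturity, profit = |F_mkt − F*| = |283.56 − 289.2859| = £5.73 per share

£5.73 per share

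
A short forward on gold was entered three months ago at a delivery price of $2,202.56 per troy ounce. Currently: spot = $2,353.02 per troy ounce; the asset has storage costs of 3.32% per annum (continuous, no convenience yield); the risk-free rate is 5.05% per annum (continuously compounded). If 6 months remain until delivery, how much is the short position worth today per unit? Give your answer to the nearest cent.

-$244.76 per troy ounce

Current fair forward for the remaining 6 months: F = S·e^((r + u)·T), (r + u) = 0.0505 + 0.0332 = 0.0837
F = 2353.02 · e^(0.0837 × 6/12) = 2353.02 × 1.04273806 = 2453.5835
Value of long forward = (F − K)·e^(−rT) = (2453.5835 − 2202.56) · e^(−0.0505·6/12)
= 251.0235 × 0.97506612 = 244.76
Short position value = −(long value) = -$244.76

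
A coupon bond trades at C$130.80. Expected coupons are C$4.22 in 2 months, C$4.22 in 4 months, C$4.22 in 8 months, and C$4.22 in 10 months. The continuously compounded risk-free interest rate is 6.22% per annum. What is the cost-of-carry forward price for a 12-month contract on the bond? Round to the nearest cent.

C$121.78

PV(coupons) I = 4.22·e^(−0.0622·2/12) + 4.22·e^(−0.0622·4/12) + 4.22·e^(−0.0622·8/12) + 4.22·e^(−0.0622·10/12)
I = 4.1765 + 4.1334 + 4.0486 + 4.0068 = 16.3653
F = (S − I)·e^(rT) = (130.80 − 16.3653) · e^(0.0622·12/12)
= 114.4347 · e^0.062200 = 114.4347 × 1.064175 = C$121.78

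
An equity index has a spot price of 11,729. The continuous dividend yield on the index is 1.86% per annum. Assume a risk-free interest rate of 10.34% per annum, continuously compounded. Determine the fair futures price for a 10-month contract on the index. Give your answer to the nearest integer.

12,588

F = S·e^((r − q)T) = 11729 · e^((0.1034 − 0.0186) × 10/12)
= 11729 · e^0.070667 = 11729 × 1.073224
F = 12,588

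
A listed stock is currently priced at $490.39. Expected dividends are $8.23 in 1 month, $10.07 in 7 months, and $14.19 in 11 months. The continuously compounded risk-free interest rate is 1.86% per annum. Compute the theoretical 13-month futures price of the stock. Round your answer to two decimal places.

PV(dividends) I = 8.23·e^(−0.0186·1/12) + 10.07·e^(−0.0186·7/12) + 14.19·e^(−0.0186·11/12)
I = 8.2173 + 9.9613 + 13.9501 = 32.1287
F = (S − I)·e^(rT) = (490.39 − 32.1287) · e^(0.0186·13/12)
= 458.2613 · e^0.020150 = 458.2613 × 1.020354 = $467.59

$467.59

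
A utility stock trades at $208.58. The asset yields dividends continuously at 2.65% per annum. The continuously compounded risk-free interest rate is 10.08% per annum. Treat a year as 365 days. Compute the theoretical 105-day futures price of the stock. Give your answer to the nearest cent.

$213.09

F = S·e^((r − q)T) = 208.58 · e^((0.1008 − 0.0265) × 105/365)
= 208.58 · e^0.021374 = 208.58 × 1.021604
F = $213.09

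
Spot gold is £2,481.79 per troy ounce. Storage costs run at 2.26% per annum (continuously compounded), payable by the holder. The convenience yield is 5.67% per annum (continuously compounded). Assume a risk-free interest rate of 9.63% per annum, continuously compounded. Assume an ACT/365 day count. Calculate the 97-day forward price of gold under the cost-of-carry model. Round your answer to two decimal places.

£2,523.15 per troy ounce

Net carry = r + u − y = 0.0963 + 0.0226 − 0.0567 = 0.0622
F = S·e^((r+u−y)T) = 2481.79 · e^(0.0622 × 97/365) = 2481.79 · e^0.01652986
= 2481.79 × 1.01666723 = £2,523.15 per troy ounce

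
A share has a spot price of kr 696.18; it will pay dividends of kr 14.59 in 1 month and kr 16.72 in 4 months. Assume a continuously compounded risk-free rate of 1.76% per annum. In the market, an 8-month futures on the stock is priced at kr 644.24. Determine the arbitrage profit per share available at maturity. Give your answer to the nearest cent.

kr 28.60 per share

PV(dividends) I = 14.59·e^(−0.0176·1/12) + 16.72·e^(−0.0176·4/12) = 31.1908
Fair futures F* = (S − I)·e^(rT) = (696.18 − 31.1908)·e^0.011733 = 664.9892 × 1.011802 = 672.8374
Market kr 644.24 < fair 672.8374: forward underpriced → reverse cash-and-carry (short the stock, invest proceeds at r, pay the dividends, go long the forward).
Profit at T = |F_mkt − F*| = |644.24 − 672.8374| = kr 28.60 per share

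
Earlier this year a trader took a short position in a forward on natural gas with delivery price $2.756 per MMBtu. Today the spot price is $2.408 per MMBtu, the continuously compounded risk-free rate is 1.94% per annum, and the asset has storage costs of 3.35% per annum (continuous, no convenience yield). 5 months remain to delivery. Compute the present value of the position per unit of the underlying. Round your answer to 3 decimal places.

$0.292 per MMBtu

Current fair forward for the remaining 5 months: F = S·e^((r + u)·T), (r + u) = 0.0194 + 0.0335 = 0.0529
F = 2.408 · e^(0.0529 × 5/12) = 2.408 × 1.022286 = 2.4617
Value of long forward = (F − K)·e^(−rT) = (2.4617 − 2.756) · e^(−0.0194·5/12)
= -0.2943 × 0.991949 = -0.292
Short position value = −(long value) = $0.292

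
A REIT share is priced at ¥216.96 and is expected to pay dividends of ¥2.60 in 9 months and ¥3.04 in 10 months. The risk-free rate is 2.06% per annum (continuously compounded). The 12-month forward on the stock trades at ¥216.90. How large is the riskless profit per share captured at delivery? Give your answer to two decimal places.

¥1.09 per share

PV(dividends) I = 2.60·e^(−0.0206·9/12) + 3.04·e^(−0.0206·10/12) = 5.5484
Fair forward F* = (S − I)·e^(rT) = (216.96 − 5.5484)·e^0.020600 = 211.4116 × 1.020814 = 215.8119
Market ¥216.90 > fair 215.8119: forward overpriced → cash-and-carry (borrow at r, buy the stock and collect the dividends, short the forward).
Profit at T = |F_mkt − F*| = |216.90 − 215.8119| = ¥1.09 per share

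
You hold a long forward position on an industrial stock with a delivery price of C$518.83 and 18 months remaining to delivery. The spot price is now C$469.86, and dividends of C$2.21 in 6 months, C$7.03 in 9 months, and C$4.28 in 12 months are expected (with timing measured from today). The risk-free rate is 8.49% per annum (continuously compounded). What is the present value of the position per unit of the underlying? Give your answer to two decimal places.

PV(remaining dividends) I = 2.21·e^(−0.0849·6/12) + 7.03·e^(−0.0849·9/12) + 4.28·e^(−0.0849·12/12) = 12.6461
Current forward F = (S − I)·e^(rT) = (469.86 − 12.6461)·e^(0.0849·18/12) = 457.2139 × 1.135814 = 519.3099
Value (long) = (F − K)·e^(−rT) = (519.3099 − 518.83) × 0.880425 = 0.4225
Value = C$0.42

C$0.42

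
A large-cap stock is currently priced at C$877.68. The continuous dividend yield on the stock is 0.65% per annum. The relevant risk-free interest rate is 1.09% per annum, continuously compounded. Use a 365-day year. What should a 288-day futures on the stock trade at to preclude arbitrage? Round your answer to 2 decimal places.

F = S·e^((r − q)T) = 877.68 · e^((0.0109 − 0.0065) × 288/365)
= 877.68 · e^0.003472 = 877.68 × 1.003478
F = C$880.73

C$880.73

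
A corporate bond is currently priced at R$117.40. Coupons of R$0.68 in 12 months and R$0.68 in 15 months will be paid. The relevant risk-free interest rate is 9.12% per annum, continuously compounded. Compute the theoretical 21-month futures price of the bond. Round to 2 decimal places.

R$136.28

PV(coupons) I = 0.68·e^(−0.0912·12/12) + 0.68·e^(−0.0912·15/12)
I = 0.6207 + 0.6067 = 1.2274
F = (S − I)·e^(rT) = (117.40 − 1.2274) · e^(0.0912·21/12)
= 116.1726 · e^0.159600 = 116.1726 × 1.173042 = R$136.28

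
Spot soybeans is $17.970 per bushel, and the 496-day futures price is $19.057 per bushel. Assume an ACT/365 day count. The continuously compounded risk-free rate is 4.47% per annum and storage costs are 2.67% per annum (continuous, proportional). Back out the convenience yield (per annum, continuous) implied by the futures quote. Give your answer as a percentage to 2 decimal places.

2.82%

F = S·e^((r+u−y)T) ⇒ (r+u−y) = ln(F/S)/T
ln(19.057/17.970) = 0.058731; /T ⇒ 0.043219
y = r + u − ln(F/S)/T = 0.0447 + 0.0267 − 0.043219 = 0.028181
y = 2.82%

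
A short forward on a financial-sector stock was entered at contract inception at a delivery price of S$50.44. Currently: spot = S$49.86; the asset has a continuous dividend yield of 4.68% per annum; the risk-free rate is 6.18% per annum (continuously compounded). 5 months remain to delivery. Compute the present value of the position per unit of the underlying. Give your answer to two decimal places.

Current fair forward for the remaining 5 months: F = S·e^((r − q)·T), (r − q) = 0.0618 − 0.0468 = 0.0150
F = 49.86 · e^(0.0150 × 5/12) = 49.86 × 1.006270 = 50.1726
Value of long forward = (F − K)·e^(−rT) = (50.1726 − 50.44) · e^(−0.0618·5/12)
= -0.2674 × 0.974579 = -0.26
Short position value = −(long value) = S$0.26

S$0.26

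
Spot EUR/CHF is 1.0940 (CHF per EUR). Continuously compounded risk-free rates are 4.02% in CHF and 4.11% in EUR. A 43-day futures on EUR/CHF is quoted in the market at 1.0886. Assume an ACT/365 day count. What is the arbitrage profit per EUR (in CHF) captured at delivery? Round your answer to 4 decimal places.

Fair futures: F* = S·e^(carry·T), with carry = (r_CHF − r_EUR) = 0.0402 − 0.0411 = -0.0009
F* = 1.0940 · e^(-0.0009 × 43/365) = 1.0940 · e^-0.000106 = 1.0940 × 0.999894 = 1.0939
Market 1.0886 < fair 1.0939: forward underpriced → reverse cash-and-carry (short spot, go long the forward).
At maturity, profit = |F_mkt − F*| = |1.0886 − 1.0939| = 0.0053 per EUR (in CHF)

0.0053 per EUR (in CHF)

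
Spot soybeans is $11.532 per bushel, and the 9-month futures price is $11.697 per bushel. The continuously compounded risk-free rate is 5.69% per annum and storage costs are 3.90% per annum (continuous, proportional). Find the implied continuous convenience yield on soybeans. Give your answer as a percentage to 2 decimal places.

7.70%

F = S·e^((r+u−y)T) ⇒ (r+u−y) = ln(F/S)/T
ln(11.697/11.532) = 0.014207; /T ⇒ 0.018943
y = r + u − ln(F/S)/T = 0.0569 + 0.0390 − 0.018943 = 0.076957
y = 7.70%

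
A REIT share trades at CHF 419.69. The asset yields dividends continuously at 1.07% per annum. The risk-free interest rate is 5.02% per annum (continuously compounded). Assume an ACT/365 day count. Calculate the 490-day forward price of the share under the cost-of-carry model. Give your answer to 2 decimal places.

F = S·e^((r − q)T) = 419.69 · e^((0.0502 − 0.0107) × 490/365)
= 419.69 · e^0.053027 = 419.69 × 1.054458
F = CHF 442.55

CHF 442.55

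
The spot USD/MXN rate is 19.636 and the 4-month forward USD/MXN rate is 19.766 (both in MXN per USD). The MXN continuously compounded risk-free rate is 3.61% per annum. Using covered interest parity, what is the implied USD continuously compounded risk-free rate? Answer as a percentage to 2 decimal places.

1.63%

F = S·e^((r_MXN − r_USD)T) ⇒ r_USD = r_MXN − ln(F/S)/T
ln(19.766/19.636) = 0.006599; /(4/12) = 0.019797
r_USD = 0.0361 − 0.019797 = 0.016303
r_USD = 1.63%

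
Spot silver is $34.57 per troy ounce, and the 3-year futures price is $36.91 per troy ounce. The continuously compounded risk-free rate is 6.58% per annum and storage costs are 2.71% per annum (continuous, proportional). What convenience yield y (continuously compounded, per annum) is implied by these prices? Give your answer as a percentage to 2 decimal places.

7.11%

F = S·e^((r+u−y)T) ⇒ (r+u−y) = ln(F/S)/T
ln(36.91/34.57) = 0.065496; /T ⇒ 0.021832
y = r + u − ln(F/S)/T = 0.0658 + 0.0271 − 0.021832 = 0.071068
y = 7.11%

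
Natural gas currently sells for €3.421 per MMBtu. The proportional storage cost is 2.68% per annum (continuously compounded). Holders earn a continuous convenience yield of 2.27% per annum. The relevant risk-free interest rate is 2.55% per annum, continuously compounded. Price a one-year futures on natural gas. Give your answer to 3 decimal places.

Net carry = r + u − y = 0.0255 + 0.0268 − 0.0227 = 0.0296
F = S·e^((r+u−y)T) = 3.421 · e^(0.0296 × 12/12) = 3.421 · e^0.029600
= 3.421 × 1.030042 = €3.524 per MMBtu

€3.524 per MMBtu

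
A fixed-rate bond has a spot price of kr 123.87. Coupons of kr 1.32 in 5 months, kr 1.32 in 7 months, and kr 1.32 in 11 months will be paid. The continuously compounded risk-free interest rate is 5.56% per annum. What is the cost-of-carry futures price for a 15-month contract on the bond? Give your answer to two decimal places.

kr 128.69

PV(coupons) I = 1.32·e^(−0.0556·5/12) + 1.32·e^(−0.0556·7/12) + 1.32·e^(−0.0556·11/12)
I = 1.2898 + 1.2779 + 1.2544 = 3.8221
F = (S − I)·e^(rT) = (123.87 − 3.8221) · e^(0.0556·15/12)
= 120.0479 · e^0.069500 = 120.0479 × 1.071972 = kr 128.69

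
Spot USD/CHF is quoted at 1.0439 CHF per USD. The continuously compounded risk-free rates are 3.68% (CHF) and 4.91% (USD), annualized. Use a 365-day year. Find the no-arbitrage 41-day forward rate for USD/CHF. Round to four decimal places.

1.0425

F = S·e^((r_CHF − r_USD)T) = 1.0439 · e^((0.0368 − 0.0491) × 41/365)
= 1.0439 · e^-0.001382 = 1.0439 × 0.998619
F = 1.0425 CHF per USD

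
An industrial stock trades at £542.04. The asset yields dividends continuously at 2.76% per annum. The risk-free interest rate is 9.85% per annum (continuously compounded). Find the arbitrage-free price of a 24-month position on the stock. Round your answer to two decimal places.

£624.62

F = S·e^((r − q)T) = 542.04 · e^((0.0985 − 0.0276) × 24/12)
= 542.04 · e^0.141800 = 542.04 × 1.152346
F = £624.62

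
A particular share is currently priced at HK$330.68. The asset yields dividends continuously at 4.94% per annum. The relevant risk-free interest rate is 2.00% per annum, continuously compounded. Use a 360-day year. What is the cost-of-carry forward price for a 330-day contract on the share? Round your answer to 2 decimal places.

F = S·e^((r − q)T) = 330.68 · e^((0.0200 − 0.0494) × 330/360)
= 330.68 · e^-0.026950 = 330.68 × 0.973410
F = HK$321.89

HK$321.89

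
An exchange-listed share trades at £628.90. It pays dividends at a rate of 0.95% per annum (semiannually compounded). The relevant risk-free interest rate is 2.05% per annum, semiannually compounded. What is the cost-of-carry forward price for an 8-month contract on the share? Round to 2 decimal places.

£633.49

F = S · (1+r/2)^(2T) / (1+q/2)^(2T)
= 628.90 × 1.013690 / 1.006338 = 628.90 × 1.007306
F = £633.49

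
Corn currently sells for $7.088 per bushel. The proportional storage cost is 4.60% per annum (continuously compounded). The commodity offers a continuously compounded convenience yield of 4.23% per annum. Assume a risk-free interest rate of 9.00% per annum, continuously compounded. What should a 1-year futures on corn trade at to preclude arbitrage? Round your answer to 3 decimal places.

Net carry = r + u − y = 0.0900 + 0.0460 − 0.0423 = 0.0937
F = S·e^((r+u−y)T) = 7.088 · e^(0.0937 × 1) = 7.088 · e^0.093700
= 7.088 × 1.098230 = $7.784 per bushel

$7.784 per bushel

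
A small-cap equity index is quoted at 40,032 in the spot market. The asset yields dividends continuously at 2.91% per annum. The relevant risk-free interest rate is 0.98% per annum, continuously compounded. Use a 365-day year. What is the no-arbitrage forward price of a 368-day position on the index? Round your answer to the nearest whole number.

39,261

F = S·e^((r − q)T) = 40032 · e^((0.0098 − 0.0291) × 368/365)
= 40032 · e^-0.019459 = 40032 × 0.980729
F = 39,261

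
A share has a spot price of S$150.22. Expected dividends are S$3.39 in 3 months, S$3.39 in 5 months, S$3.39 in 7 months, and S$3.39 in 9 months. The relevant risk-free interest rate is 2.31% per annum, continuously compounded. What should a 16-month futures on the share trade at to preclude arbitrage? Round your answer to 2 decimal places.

S$141.10

PV(dividends) I = 3.39·e^(−0.0231·3/12) + 3.39·e^(−0.0231·5/12) + 3.39·e^(−0.0231·7/12) + 3.39·e^(−0.0231·9/12)
I = 3.3705 + 3.3575 + 3.3446 + 3.3318 = 13.4044
F = (S − I)·e^(rT) = (150.22 − 13.4044) · e^(0.0231·16/12)
= 136.8156 · e^0.030800 = 136.8156 × 1.031279 = S$141.10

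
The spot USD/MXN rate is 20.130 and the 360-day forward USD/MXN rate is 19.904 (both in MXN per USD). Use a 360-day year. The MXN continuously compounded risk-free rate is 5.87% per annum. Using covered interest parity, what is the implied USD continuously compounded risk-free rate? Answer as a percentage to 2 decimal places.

F = S·e^((r_MXN − r_USD)T) ⇒ r_USD = r_MXN − ln(F/S)/T
ln(19.904/20.130) = -0.011291; /(360/360) = -0.011291
r_USD = 0.0587 + 0.011291 = 0.069991
r_USD = 7.00%

7.00%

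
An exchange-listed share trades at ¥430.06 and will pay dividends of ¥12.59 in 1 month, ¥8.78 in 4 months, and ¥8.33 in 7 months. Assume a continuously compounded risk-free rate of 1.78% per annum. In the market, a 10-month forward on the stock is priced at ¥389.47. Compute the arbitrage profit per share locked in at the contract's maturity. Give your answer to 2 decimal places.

¥17.03 per share

PV(dividends) I = 12.59·e^(−0.0178·1/12) + 8.78·e^(−0.0178·4/12) + 8.33·e^(−0.0178·7/12) = 29.5434
Fair forward F* = (S − I)·e^(rT) = (430.06 − 29.5434)·e^0.014833 = 400.5166 × 1.014944 = 406.5019
Market ¥389.47 < fair 406.5019: forward underpriced → reverse cash-and-carry (short the stock, invest proceeds at r, pay the dividends, go long the forward).
Profit at T = |F_mkt − F*| = |389.47 − 406.5019| = ¥17.03 per share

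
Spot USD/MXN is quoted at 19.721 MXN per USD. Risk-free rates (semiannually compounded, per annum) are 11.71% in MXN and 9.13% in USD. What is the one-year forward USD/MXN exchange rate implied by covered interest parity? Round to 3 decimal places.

20.211

By covered interest parity, F = S · (1+r_MXN/2)^(2T) / (1+r_USD/2)^(2T)
= 19.721 × 1.120528 / 1.093384 = 19.721 × 1.024826
F = 20.211 MXN per USD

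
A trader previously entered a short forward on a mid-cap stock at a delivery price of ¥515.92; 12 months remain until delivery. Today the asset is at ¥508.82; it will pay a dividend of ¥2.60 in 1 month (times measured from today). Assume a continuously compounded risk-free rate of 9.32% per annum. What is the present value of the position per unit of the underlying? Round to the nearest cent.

PV(remaining dividends) I = 2.60·e^(−0.0932·1/12) = 2.5799
Current forward F = (S − I)·e^(rT) = (508.82 − 2.5799)·e^(0.0932·12/12) = 506.2401 × 1.097681 = 555.6901
Value (long) = (F − K)·e^(−rT) = (555.6901 − 515.92) × 0.911011 = 36.2310
Short position value = −(long value) = -¥36.23

-¥36.23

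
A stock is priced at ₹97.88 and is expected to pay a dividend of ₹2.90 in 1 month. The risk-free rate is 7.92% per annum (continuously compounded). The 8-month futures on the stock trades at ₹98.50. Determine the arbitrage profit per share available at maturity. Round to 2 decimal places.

₹1.65 per share

PV(dividends) I = 2.90·e^(−0.0792·1/12) = 2.8809
Fair futures F* = (S − I)·e^(rT) = (97.88 − 2.8809)·e^0.052800 = 94.9991 × 1.054219 = 100.1499
Market ₹98.50 < fair 100.1499: forward underpriced → reverse cash-and-carry (short the stock, invest proceeds at r, pay the dividends, go long the forward).
Profit at T = |F_mkt − F*| = |98.50 − 100.1499| = ₹1.65 per share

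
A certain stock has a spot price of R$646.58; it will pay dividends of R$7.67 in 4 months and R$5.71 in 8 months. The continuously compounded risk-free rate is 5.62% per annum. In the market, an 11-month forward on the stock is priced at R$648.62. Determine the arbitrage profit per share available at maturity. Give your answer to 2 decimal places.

R$18.43 per share

PV(dividends) I = 7.67·e^(−0.0562·4/12) + 5.71·e^(−0.0562·8/12) = 13.0277
Fair forward F* = (S − I)·e^(rT) = (646.58 − 13.0277)·e^0.051517 = 633.5523 × 1.052867 = 667.0463
Market R$648.62 < fair 667.0463: forward underpriced → reverse cash-and-carry (short the stock, invest proceeds at r, pay the dividends, go long the forward).
Profit at T = |F_mkt − F*| = |648.62 − 667.0463| = R$18.43 per share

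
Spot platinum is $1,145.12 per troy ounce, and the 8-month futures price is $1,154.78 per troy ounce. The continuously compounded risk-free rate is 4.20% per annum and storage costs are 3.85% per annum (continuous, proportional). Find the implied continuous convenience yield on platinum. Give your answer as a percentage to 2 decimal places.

6.79%

F = S·e^((r+u−y)T) ⇒ (r+u−y) = ln(F/S)/T
ln(1154.78/1145.12) = 0.008400; /T ⇒ 0.012600
y = r + u − ln(F/S)/T = 0.0420 + 0.0385 − 0.012600 = 0.067900
y = 6.79%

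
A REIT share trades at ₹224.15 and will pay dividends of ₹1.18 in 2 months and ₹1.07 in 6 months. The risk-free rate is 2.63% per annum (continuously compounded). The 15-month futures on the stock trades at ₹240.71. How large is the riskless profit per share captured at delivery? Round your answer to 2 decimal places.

₹11.37 per share

PV(dividends) I = 1.18·e^(−0.0263·2/12) + 1.07·e^(−0.0263·6/12) = 2.2309
Fair futures F* = (S − I)·e^(rT) = (224.15 − 2.2309)·e^0.032875 = 221.9191 × 1.033421 = 229.3359
Market ₹240.71 > fair 229.3359: forward overpriced → cash-and-carry (borrow at r, buy the stock and collect the dividends, short the forward).
Profit at T = |F_mkt − F*| = |240.71 − 229.3359| = ₹11.37 per share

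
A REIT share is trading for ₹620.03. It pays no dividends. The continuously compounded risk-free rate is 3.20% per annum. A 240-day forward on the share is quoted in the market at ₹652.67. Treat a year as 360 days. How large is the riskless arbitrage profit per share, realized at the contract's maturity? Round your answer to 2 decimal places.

₹19.27 per share

Fair forward: F* = S·e^(carry·T), with carry = r = 0.0320
F* = 620.03 · e^(0.0320 × 240/360) = 620.03 · e^0.021333 = 620.03 × 1.021562 = ₹633.3991
Market ₹652.67 > fair ₹633.3991: forward overpriced → cash-and-carry (buy spot, short the forward).
At maturity, profit = |F_mkt − F*| = |652.67 − 633.3991| = ₹19.27 per share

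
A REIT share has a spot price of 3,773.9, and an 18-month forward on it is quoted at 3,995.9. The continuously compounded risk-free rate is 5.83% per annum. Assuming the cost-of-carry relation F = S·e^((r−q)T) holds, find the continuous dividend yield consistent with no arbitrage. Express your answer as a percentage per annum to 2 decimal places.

From F = S·e^((r−q)T): (r − q) = ln(F/S)/T
ln(3995.9/3773.9) = ln(1.058825) = 0.057160
(r − q) = 0.057160 / (18/12) = 0.038107
q = r − ln(F/S)/T = 0.0583 − 0.038107 = 0.020193
q = 2.02%

2.02%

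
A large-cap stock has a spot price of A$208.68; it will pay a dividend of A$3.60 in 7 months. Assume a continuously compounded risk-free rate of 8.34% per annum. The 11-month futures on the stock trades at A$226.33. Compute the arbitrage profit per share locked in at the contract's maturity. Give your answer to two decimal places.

A$4.77 per share

PV(dividends) I = 3.60·e^(−0.0834·7/12) = 3.4291
Fair futures F* = (S − I)·e^(rT) = (208.68 − 3.4291)·e^0.076450 = 205.2509 × 1.079448 = 221.5577
Market A$226.33 > fair 221.5577: forward overpriced → cash-and-carry (borrow at r, buy the stock and collect the dividends, short the forward).
Profit at T = |F_mkt − F*| = |226.33 − 221.5577| = A$4.77 per share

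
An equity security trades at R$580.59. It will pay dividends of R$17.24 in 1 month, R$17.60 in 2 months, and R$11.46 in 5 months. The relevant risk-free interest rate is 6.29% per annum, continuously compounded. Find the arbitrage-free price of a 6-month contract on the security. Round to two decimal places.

R$551.95

PV(dividends) I = 17.24·e^(−0.0629·1/12) + 17.60·e^(−0.0629·2/12) + 11.46·e^(−0.0629·5/12)
I = 17.1499 + 17.4165 + 11.1636 = 45.7300
F = (S − I)·e^(rT) = (580.59 − 45.7300) · e^(0.0629·6/12)
= 534.8600 · e^0.031450 = 534.8600 × 1.031950 = R$551.95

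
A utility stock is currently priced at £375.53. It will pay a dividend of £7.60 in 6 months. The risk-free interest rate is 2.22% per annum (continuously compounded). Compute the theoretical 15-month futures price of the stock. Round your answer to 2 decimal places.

PV(dividends) I = 7.60·e^(−0.0222·6/12)
I = 7.5161
F = (S − I)·e^(rT) = (375.53 − 7.5161) · e^(0.0222·15/12)
= 368.0139 · e^0.027750 = 368.0139 × 1.028139 = £378.37

£378.37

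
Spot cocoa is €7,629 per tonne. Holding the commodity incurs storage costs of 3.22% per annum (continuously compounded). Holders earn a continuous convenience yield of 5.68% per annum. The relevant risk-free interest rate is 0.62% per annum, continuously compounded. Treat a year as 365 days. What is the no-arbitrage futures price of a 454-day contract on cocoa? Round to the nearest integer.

€7,456 per tonne

Net carry = r + u − y = 0.0062 + 0.0322 − 0.0568 = -0.0184
F = S·e^((r+u−y)T) = 7629 · e^(-0.0184 × 454/365) = 7629 · e^-0.022887
= 7629 × 0.977373 = €7,456 per tonne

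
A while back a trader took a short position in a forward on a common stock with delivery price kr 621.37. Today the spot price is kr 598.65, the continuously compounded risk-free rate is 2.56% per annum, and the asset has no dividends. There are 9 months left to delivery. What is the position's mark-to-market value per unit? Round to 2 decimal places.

Current fair forward for the remaining 9 months: F = S·e^(r·T), r = 0.0256
F = 598.65 · e^(0.0256 × 9/12) = 598.65 × 1.019386 = 610.2554
Value of long forward = (F − K)·e^(−rT) = (610.2554 − 621.37) · e^(−0.0256·9/12)
= -11.1146 × 0.980983 = -10.90
Short position value = −(long value) = kr 10.90

kr 10.90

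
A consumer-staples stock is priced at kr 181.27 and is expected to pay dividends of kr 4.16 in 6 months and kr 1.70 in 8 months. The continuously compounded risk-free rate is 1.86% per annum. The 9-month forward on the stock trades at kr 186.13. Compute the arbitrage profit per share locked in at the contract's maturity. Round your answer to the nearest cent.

PV(dividends) I = 4.16·e^(−0.0186·6/12) + 1.70·e^(−0.0186·8/12) = 5.8005
Fair forward F* = (S − I)·e^(rT) = (181.27 − 5.8005)·e^0.013950 = 175.4695 × 1.014048 = 177.9345
Market kr 186.13 > fair 177.9345: forward overpriced → cash-and-carry (borrow at r, buy the stock and collect the dividends, short the forward).
Profit at T = |F_mkt − F*| = |186.13 − 177.9345| = kr 8.20 per share

kr 8.20 per share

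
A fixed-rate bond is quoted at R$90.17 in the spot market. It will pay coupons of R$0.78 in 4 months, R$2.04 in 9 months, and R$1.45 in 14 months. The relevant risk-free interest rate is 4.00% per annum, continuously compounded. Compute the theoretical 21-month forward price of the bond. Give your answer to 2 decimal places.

R$92.28

PV(coupons) I = 0.78·e^(−0.0400·4/12) + 2.04·e^(−0.0400·9/12) + 1.45·e^(−0.0400·14/12)
I = 0.7697 + 1.9797 + 1.3839 = 4.1333
F = (S − I)·e^(rT) = (90.17 − 4.1333) · e^(0.0400·21/12)
= 86.0367 · e^0.070000 = 86.0367 × 1.072508 = R$92.28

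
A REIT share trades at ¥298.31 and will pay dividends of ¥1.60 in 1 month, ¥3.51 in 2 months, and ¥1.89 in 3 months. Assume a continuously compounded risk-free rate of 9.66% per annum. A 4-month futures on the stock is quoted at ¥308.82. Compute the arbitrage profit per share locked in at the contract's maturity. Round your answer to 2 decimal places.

PV(dividends) I = 1.60·e^(−0.0966·1/12) + 3.51·e^(−0.0966·2/12) + 1.89·e^(−0.0966·3/12) = 6.8860
Fair futures F* = (S − I)·e^(rT) = (298.31 − 6.8860)·e^0.032200 = 291.4240 × 1.032724 = 300.9606
Market ¥308.82 > fair 300.9606: forward overpriced → cash-and-carry (borrow at r, buy the stock and collect the dividends, short the forward).
Profit at T = |F_mkt − F*| = |308.82 − 300.9606| = ¥7.86 per share

¥7.86 per share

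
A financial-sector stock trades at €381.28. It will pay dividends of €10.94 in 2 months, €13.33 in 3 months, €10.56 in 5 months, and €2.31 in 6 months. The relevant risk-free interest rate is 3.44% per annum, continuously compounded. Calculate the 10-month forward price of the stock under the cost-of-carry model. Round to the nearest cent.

€354.53

PV(dividends) I = 10.94·e^(−0.0344·2/12) + 13.33·e^(−0.0344·3/12) + 10.56·e^(−0.0344·5/12) + 2.31·e^(−0.0344·6/12)
I = 10.8775 + 13.2159 + 10.4097 + 2.2706 = 36.7737
F = (S − I)·e^(rT) = (381.28 − 36.7737) · e^(0.0344·10/12)
= 344.5063 · e^0.028667 = 344.5063 × 1.029082 = €354.53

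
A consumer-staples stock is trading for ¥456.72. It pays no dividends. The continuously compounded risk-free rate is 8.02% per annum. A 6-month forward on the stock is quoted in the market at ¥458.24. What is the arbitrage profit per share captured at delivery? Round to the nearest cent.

Fair forward: F* = S·e^(carry·T), with carry = r = 0.0802
F* = 456.72 · e^(0.0802 × 6/12) = 456.72 · e^0.040100 = 456.72 × 1.040915 = ¥475.4067
Market ¥458.24 < fair ¥475.4067: forward underpriced → reverse cash-and-carry (short spot, go long the forward).
At maturity, profit = |F_mkt − F*| = |458.24 − 475.4067| = ¥17.17 per share

¥17.17 per share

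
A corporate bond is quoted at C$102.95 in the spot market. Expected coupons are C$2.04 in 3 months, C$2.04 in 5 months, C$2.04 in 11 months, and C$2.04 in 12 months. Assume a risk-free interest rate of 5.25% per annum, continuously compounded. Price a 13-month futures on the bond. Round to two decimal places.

C$100.62

PV(coupons) I = 2.04·e^(−0.0525·3/12) + 2.04·e^(−0.0525·5/12) + 2.04·e^(−0.0525·11/12) + 2.04·e^(−0.0525·12/12)
I = 2.0134 + 1.9959 + 1.9441 + 1.9357 = 7.8891
F = (S − I)·e^(rT) = (102.95 − 7.8891) · e^(0.0525·13/12)
= 95.0609 · e^0.056875 = 95.0609 × 1.058523 = C$100.62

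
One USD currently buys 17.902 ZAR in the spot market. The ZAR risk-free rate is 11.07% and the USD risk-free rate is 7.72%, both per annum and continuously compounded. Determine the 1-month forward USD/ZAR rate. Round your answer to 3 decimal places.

F = S·e^((r_ZAR − r_USD)T) = 17.902 · e^((0.1107 − 0.0772) × 1/12)
= 17.902 · e^0.002792 = 17.902 × 1.002796
F = 17.952 ZAR per USD

17.952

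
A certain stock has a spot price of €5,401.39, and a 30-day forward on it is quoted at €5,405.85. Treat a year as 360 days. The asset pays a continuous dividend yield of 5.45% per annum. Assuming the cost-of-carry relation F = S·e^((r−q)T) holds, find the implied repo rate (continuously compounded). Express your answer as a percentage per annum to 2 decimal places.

From F = S·e^((r−q)T): (r − q) = ln(F/S)/T
ln(5405.85/5401.39) = ln(1.000826) = 0.000826
(r − q) = 0.000826 / (30/360) = 0.009912
r = ln(F/S)/T + q = 0.009912 + 0.0545 = 0.064412
r = 6.44%

6.44%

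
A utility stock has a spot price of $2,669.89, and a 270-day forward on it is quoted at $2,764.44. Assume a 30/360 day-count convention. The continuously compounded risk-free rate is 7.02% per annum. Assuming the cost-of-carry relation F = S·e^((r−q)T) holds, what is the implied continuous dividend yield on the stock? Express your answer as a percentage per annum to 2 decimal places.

From F = S·e^((r−q)T): (r − q) = ln(F/S)/T
ln(2764.44/2669.89) = ln(1.035413) = 0.034800
(r − q) = 0.034800 / (270/360) = 0.046400
q = r − ln(F/S)/T = 0.0702 − 0.046400 = 0.023800
q = 2.38%

2.38%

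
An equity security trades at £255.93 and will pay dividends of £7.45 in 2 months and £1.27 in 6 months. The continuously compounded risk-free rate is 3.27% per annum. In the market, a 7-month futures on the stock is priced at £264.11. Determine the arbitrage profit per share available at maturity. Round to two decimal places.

PV(dividends) I = 7.45·e^(−0.0327·2/12) + 1.27·e^(−0.0327·6/12) = 8.6589
Fair futures F* = (S − I)·e^(rT) = (255.93 − 8.6589)·e^0.019075 = 247.2711 × 1.019258 = 252.0330
Market £264.11 > fair 252.0330: forward overpriced → cash-and-carry (borrow at r, buy the stock and collect the dividends, short the forward).
Profit at T = |F_mkt − F*| = |264.11 − 252.0330| = £12.08 per share

£12.08 per share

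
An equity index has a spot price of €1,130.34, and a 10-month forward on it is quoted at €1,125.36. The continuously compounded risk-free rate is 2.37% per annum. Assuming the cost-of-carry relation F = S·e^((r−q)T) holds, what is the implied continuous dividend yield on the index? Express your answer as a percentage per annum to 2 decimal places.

2.90%

From F = S·e^((r−q)T): (r − q) = ln(F/S)/T
ln(1125.36/1130.34) = ln(0.995594) = -0.004416
(r − q) = -0.004416 / (10/12) = -0.005299
q = r − ln(F/S)/T = 0.0237 + 0.005299 = 0.028999
q = 2.90%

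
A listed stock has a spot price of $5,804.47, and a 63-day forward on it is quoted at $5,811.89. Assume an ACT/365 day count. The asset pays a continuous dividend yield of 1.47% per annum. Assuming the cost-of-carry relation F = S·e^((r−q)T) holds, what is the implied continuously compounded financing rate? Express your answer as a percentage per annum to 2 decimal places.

From F = S·e^((r−q)T): (r − q) = ln(F/S)/T
ln(5811.89/5804.47) = ln(1.001278) = 0.001277
(r − q) = 0.001277 / (63/365) = 0.007398
r = ln(F/S)/T + q = 0.007398 + 0.0147 = 0.022098
r = 2.21%

2.21%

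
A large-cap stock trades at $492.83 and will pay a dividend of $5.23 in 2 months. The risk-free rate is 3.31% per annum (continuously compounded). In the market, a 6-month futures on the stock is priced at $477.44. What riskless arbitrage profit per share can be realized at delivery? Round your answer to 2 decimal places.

$18.33 per share

PV(dividends) I = 5.23·e^(−0.0331·2/12) = 5.2012
Fair futures F* = (S − I)·e^(rT) = (492.83 − 5.2012)·e^0.016550 = 487.6288 × 1.016688 = 495.7663
Market $477.44 < fair 495.7663: forward underpriced → reverse cash-and-carry (short the stock, invest proceeds at r, pay the dividends, go long the forward).
Profit at T = |F_mkt − F*| = |477.44 − 495.7663| = $18.33 per share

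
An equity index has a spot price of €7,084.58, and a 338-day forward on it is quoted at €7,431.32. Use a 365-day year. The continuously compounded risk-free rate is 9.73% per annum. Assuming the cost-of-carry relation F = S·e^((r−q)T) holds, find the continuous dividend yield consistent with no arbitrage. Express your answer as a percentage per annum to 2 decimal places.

From F = S·e^((r−q)T): (r − q) = ln(F/S)/T
ln(7431.32/7084.58) = ln(1.048943) = 0.047783
(r − q) = 0.047783 / (338/365) = 0.051600
q = r − ln(F/S)/T = 0.0973 − 0.051600 = 0.045700
q = 4.57%

4.57%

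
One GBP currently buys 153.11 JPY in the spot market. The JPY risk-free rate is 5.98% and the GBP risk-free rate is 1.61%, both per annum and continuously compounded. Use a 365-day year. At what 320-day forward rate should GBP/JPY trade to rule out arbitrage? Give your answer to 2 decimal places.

F = S·e^((r_JPY − r_GBP)T) = 153.11 · e^((0.0598 − 0.0161) × 320/365)
= 153.11 · e^0.038312 = 153.11 × 1.039055
F = 159.09 JPY per GBP

159.09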